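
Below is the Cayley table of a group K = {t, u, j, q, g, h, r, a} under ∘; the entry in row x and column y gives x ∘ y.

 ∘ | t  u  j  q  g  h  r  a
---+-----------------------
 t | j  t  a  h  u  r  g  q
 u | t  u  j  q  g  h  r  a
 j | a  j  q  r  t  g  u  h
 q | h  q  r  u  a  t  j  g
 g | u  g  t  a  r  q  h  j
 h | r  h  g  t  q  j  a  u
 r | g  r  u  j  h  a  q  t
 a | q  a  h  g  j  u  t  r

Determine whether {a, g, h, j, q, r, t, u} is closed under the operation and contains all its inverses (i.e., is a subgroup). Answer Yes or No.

Yes

{a, g, h, j, q, r, t, u} contains the identity u.
Checking products: every product of two elements of {a, g, h, j, q, r, t, u} (read from the table) lies in {a, g, h, j, q, r, t, u}, so the set is closed.
In a finite group, a nonempty closed subset is a subgroup. So {a, g, h, j, q, r, t, u} ≤ K.
(Structurally, K here is isomorphic to the cyclic group Z_8.)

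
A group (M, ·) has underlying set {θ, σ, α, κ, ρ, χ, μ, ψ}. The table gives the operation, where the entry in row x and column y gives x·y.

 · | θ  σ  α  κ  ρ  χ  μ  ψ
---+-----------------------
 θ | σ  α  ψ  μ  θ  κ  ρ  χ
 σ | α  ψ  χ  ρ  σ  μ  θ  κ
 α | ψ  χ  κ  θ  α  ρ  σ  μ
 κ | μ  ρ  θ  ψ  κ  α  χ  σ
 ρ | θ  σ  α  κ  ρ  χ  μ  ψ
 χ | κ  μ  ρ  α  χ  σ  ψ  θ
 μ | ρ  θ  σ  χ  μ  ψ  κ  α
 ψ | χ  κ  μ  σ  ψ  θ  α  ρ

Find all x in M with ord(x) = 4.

Identity is ρ. Compute the order of each non-identity element by repeated multiplication:
  θ: θ → σ → α → ψ → χ → κ → μ → ρ  (order 8)
  σ: σ → ψ → κ → ρ  (order 4)
  α: α → κ → θ → ψ → μ → σ → χ → ρ  (order 8)
  κ: κ → ψ → σ → ρ  (order 4)
  χ: χ → σ → μ → ψ → θ → κ → α → ρ  (order 8)
  μ: μ → κ → χ → ψ → α → σ → θ → ρ  (order 8)
  ψ: ψ → ρ  (order 2)
Elements of order 4: {κ, σ}.
(Structurally, M here is isomorphic to the cyclic group Z_8.)

{κ, σ}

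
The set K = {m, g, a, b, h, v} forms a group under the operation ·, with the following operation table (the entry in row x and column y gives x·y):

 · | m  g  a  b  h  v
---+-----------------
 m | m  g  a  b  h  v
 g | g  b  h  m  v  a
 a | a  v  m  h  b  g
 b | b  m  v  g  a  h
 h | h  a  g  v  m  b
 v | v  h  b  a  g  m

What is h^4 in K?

m

h^1 = h
h^2 = h·h = m
h^3 = m·h = h
h^4 = h·h = m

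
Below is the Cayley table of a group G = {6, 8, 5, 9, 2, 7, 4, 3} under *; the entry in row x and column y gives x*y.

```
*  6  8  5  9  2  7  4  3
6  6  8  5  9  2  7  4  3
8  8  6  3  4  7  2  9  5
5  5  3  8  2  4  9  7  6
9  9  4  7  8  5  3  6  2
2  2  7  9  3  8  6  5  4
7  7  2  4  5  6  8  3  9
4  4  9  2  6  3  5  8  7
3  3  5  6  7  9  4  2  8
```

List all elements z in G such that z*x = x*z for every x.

{6, 8}

An element z is central iff its row equals its column in the table.
For 5: 5*9 = 2 ≠ 7 = 9*5, so 5 ∉ Z.
Checking each element this way leaves Z(G) = {6, 8}.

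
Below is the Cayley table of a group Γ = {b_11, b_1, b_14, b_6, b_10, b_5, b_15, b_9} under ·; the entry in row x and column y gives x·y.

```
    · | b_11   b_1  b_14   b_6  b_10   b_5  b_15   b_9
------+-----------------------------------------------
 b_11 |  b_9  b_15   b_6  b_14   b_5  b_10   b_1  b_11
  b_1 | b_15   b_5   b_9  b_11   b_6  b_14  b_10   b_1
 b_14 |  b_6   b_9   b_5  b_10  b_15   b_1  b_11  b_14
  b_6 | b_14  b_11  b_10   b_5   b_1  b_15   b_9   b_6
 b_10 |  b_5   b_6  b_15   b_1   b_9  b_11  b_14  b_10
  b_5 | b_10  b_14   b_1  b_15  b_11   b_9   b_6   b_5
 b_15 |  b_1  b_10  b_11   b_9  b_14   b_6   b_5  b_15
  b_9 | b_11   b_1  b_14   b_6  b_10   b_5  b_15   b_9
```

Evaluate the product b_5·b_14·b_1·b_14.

b_1

b_5·b_14 = b_1
b_1·b_1 = b_5
b_5·b_14 = b_1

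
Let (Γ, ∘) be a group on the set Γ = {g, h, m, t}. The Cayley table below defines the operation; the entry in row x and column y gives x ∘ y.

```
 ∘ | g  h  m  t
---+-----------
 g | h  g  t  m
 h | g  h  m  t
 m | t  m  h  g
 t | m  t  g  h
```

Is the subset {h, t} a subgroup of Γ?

{h, t} contains the identity h.
Checking products: every product of two elements of {h, t} (read from the table) lies in {h, t}, so the set is closed.
In a finite group, a nonempty closed subset is a subgroup. So {h, t} ≤ Γ.
(Structurally, Γ here is isomorphic to the Klein four-group V_4.)

Yes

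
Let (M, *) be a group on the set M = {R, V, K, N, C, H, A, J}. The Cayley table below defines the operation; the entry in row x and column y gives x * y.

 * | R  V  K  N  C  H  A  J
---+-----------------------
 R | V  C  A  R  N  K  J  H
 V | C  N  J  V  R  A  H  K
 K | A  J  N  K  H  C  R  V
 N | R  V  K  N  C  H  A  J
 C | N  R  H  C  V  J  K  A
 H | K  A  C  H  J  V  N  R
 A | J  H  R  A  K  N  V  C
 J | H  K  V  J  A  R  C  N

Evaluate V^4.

V^1 = V
V^2 = V * V = N
V^3 = N * V = V
V^4 = V * V = N

N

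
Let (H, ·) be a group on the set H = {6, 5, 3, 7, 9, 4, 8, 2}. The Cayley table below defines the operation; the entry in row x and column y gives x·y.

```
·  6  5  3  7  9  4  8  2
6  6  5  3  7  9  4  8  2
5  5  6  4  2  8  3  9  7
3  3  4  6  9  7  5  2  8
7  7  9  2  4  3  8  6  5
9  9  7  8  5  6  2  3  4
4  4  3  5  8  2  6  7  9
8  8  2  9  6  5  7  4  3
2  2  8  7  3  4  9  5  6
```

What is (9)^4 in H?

6

9^1 = 9
9^2 = 9·9 = 6
9^3 = 6·9 = 9
9^4 = 9·9 = 6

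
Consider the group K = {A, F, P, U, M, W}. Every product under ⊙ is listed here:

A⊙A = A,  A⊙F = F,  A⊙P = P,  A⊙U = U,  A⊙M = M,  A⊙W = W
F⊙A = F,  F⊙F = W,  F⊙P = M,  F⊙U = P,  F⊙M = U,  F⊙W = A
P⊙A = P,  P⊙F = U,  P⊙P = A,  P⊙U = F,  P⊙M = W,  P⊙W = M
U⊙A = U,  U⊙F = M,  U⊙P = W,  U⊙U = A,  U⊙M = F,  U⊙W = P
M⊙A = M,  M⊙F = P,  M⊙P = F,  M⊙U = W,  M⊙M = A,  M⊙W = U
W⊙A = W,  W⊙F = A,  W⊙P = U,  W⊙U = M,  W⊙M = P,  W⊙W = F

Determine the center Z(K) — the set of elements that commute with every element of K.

An element z is central iff its row equals its column in the table.
For P: P ⊙ W = M ≠ U = W ⊙ P, so P ∉ Z.
Checking each element this way leaves Z(K) = {A}.

{A}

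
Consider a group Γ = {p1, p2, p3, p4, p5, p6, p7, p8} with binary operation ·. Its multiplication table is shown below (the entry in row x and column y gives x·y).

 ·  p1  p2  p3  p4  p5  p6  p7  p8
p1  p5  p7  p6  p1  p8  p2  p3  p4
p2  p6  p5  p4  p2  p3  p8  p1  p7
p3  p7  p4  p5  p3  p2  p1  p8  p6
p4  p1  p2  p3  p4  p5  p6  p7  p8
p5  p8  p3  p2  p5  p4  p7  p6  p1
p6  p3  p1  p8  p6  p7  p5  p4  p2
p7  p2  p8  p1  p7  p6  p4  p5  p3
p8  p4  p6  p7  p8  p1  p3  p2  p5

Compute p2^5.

p2^1 = p2
p2^2 = p2·p2 = p5
p2^3 = p5·p2 = p3
p2^4 = p3·p2 = p4
p2^5 = p4·p2 = p2

p2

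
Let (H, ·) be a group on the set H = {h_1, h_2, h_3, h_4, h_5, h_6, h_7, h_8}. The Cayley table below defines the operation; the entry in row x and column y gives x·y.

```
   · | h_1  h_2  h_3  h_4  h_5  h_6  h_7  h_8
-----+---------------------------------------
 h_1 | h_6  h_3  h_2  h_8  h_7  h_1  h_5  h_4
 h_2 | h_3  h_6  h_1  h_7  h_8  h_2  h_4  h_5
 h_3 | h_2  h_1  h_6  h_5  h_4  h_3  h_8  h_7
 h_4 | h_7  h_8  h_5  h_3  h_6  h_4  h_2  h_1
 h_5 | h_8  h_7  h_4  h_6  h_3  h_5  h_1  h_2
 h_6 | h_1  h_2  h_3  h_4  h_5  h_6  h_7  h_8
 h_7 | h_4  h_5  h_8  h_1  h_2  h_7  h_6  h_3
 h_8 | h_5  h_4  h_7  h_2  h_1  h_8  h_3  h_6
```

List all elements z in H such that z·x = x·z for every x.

{h_3, h_6}

An element z is central iff its row equals its column in the table.
For h_1: h_1·h_5 = h_7 ≠ h_8 = h_5·h_1, so h_1 ∉ Z.
Checking each element this way leaves Z(H) = {h_3, h_6}.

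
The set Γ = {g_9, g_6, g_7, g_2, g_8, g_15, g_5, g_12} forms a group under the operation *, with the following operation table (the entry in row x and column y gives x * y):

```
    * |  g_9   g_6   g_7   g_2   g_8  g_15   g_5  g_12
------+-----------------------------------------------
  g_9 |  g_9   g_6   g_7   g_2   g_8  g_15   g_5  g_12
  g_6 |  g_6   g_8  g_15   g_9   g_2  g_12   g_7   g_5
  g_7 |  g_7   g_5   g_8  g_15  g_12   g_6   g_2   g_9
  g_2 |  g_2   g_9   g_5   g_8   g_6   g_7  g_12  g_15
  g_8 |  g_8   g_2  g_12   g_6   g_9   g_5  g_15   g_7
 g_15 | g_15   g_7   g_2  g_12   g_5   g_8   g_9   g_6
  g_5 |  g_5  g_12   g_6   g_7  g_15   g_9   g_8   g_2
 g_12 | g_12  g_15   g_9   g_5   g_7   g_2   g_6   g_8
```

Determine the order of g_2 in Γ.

The identity element is g_9 (its row matches the header).
g_2^1 = g_2
g_2^2 = g_2 * g_2 = g_8
g_2^3 = g_8 * g_2 = g_6
g_2^4 = g_6 * g_2 = g_9
The first power of g_2 equal to the identity is g_2^4, so ord(g_2) = 4.

4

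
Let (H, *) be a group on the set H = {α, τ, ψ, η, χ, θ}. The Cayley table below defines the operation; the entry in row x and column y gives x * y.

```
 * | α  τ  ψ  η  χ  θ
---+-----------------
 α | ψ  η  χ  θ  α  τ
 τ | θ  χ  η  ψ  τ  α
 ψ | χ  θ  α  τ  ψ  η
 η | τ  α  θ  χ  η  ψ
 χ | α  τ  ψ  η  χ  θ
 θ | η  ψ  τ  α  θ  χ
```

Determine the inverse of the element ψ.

α

First locate the identity: row χ matches the header, so χ is the identity.
Scan row ψ for χ: ψ * α = χ. Hence ψ^(-1) = α.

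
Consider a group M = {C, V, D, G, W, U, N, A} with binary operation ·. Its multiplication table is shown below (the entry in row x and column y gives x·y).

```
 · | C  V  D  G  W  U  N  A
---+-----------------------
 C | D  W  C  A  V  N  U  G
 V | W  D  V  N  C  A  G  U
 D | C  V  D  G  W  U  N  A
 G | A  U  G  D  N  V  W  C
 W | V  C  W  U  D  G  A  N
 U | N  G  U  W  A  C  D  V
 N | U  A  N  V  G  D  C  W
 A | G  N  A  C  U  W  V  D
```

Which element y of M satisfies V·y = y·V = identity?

V

First locate the identity: row D matches the header, so D is the identity.
Scan row V for D: V·V = D. Hence V^(-1) = V.
(Structurally, M here is isomorphic to the dihedral group D_4.)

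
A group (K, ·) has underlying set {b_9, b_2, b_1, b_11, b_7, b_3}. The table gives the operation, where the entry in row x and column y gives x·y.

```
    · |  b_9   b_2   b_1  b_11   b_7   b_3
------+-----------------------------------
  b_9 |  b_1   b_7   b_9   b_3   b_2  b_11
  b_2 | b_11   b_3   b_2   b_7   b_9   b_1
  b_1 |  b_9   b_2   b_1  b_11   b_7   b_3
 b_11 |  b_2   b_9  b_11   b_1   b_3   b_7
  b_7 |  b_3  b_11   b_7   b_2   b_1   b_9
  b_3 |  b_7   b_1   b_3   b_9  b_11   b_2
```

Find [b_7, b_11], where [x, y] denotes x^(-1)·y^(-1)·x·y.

Identity is b_1; from the table b_7^(-1) = b_7 and b_11^(-1) = b_11.
b_7·b_11 = b_2
b_2·b_7 = b_9
b_9·b_11 = b_3
(Structurally, K here is isomorphic to the symmetric group S_3.)

b_3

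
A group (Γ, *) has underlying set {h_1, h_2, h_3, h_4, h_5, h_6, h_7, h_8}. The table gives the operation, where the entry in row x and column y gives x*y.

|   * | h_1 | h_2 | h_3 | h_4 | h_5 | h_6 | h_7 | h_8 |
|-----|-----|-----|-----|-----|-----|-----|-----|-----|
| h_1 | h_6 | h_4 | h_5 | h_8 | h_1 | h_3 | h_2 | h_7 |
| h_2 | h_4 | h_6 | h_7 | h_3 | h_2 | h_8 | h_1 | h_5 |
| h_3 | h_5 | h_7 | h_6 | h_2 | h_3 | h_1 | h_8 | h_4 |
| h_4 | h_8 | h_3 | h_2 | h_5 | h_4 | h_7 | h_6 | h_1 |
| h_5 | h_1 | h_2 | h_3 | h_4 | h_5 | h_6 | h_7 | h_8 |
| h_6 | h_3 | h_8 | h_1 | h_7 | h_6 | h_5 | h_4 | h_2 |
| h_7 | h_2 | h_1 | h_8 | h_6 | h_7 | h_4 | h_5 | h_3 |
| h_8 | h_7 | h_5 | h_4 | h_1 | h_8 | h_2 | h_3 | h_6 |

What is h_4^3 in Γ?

h_4^1 = h_4
h_4^2 = h_4*h_4 = h_5
h_4^3 = h_5*h_4 = h_4

h_4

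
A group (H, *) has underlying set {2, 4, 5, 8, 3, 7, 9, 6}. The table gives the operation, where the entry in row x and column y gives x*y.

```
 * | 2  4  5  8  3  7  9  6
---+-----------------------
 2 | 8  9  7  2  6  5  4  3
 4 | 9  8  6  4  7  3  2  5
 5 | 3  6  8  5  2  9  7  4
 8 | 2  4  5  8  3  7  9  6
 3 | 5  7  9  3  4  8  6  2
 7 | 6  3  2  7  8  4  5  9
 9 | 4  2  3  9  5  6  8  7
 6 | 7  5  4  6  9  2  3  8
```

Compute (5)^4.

8

5^1 = 5
5^2 = 5*5 = 8
5^3 = 8*5 = 5
5^4 = 5*5 = 8
(Structurally, H here is isomorphic to the dihedral group D_4.)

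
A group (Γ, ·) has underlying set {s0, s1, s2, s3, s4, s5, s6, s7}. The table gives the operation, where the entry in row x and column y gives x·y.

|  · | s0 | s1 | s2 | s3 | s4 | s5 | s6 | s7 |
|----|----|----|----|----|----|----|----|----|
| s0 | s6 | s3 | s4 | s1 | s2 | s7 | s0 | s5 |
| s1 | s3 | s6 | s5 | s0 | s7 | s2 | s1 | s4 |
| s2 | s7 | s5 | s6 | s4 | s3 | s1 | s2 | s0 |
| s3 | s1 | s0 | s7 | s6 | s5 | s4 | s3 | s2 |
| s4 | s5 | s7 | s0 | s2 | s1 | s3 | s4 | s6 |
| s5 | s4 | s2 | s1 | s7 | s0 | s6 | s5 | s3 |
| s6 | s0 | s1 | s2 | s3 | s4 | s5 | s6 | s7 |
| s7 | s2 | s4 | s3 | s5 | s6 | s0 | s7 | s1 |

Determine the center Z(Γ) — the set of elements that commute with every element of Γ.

{s1, s6}

An element z is central iff its row equals its column in the table.
For s2: s2·s4 = s3 ≠ s0 = s4·s2, so s2 ∉ Z.
Checking each element this way leaves Z(Γ) = {s1, s6}.
(Structurally, Γ here is isomorphic to the dihedral group D_4.)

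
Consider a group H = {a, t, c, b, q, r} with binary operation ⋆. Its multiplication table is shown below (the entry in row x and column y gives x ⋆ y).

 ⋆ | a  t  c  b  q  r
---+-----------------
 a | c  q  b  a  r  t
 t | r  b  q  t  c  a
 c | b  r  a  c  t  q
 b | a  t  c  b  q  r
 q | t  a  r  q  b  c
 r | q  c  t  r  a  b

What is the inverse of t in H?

t

First locate the identity: row b matches the header, so b is the identity.
Scan row t for b: t ⋆ t = b. Hence t^(-1) = t.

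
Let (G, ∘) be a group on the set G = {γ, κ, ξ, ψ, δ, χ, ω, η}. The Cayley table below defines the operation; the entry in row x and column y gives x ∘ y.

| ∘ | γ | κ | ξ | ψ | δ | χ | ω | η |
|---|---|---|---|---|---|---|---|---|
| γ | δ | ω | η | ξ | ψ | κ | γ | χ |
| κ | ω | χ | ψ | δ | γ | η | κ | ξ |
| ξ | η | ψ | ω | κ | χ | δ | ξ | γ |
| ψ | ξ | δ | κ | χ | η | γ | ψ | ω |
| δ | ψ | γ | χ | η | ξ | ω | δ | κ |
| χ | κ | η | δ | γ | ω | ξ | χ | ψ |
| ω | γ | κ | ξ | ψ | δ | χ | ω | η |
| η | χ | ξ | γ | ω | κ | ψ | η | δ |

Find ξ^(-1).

First locate the identity: row ω matches the header, so ω is the identity.
Scan row ξ for ω: ξ ∘ ξ = ω. Hence ξ^(-1) = ξ.
(Structurally, G here is isomorphic to the cyclic group Z_8.)

ξ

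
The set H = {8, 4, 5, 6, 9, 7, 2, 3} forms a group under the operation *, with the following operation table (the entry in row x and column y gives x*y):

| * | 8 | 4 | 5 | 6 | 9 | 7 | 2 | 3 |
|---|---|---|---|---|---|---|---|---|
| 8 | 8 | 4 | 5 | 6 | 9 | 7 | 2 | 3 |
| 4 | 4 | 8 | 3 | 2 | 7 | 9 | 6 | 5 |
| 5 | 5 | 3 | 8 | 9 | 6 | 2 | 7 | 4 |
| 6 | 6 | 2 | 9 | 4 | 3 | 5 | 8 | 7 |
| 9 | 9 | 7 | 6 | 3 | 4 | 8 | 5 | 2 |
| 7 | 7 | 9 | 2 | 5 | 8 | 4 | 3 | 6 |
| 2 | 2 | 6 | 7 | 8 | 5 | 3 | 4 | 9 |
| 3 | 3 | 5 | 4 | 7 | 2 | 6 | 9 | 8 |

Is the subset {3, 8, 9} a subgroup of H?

9*9 = 4, which is not in {3, 8, 9}.
The subset is not closed under *, so it is not a subgroup.

No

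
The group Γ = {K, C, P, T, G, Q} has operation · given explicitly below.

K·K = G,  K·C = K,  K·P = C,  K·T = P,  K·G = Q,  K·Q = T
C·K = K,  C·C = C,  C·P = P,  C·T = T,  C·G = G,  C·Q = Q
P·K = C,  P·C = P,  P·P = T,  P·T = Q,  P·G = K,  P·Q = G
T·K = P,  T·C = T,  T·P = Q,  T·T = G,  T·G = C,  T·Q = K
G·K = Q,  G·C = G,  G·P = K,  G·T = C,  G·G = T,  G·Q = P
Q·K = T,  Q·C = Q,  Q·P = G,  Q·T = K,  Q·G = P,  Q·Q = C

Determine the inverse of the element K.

P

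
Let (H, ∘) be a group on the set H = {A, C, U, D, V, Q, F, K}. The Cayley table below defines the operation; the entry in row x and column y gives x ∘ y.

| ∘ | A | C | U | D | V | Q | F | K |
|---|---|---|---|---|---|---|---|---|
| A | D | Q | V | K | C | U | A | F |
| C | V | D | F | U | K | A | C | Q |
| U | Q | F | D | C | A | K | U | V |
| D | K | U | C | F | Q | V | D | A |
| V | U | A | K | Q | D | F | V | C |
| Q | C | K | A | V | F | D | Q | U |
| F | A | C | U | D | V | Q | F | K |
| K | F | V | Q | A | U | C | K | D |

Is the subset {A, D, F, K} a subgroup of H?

{A, D, F, K} contains the identity F.
Checking products: every product of two elements of {A, D, F, K} (read from the table) lies in {A, D, F, K}, so the set is closed.
In a finite group, a nonempty closed subset is a subgroup. So {A, D, F, K} ≤ H.

Yes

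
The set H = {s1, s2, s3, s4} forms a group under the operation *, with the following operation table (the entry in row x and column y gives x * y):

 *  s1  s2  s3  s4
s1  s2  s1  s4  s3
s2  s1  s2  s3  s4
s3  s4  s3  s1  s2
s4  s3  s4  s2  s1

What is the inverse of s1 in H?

First locate the identity: row s2 matches the header, so s2 is the identity.
Scan row s1 for s2: s1 * s1 = s2. Hence s1^(-1) = s1.

s1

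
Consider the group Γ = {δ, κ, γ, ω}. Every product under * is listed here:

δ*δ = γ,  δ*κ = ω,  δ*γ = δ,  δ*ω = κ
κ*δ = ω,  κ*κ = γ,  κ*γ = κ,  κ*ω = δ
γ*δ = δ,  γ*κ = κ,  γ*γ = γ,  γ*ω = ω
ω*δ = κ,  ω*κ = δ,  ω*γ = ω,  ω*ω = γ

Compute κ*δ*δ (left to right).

κ*δ = ω
ω*δ = κ
(Structurally, Γ here is isomorphic to the Klein four-group V_4.)

κ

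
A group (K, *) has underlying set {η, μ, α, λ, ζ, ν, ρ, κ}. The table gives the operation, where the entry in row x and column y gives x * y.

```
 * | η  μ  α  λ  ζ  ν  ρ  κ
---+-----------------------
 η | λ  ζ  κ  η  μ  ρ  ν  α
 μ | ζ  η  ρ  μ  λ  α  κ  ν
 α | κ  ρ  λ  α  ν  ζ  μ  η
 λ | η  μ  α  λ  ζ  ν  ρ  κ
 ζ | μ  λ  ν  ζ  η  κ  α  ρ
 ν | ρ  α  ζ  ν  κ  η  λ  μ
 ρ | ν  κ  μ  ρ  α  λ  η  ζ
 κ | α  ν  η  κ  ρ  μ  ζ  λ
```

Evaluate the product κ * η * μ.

ρ

κ * η = α
α * μ = ρ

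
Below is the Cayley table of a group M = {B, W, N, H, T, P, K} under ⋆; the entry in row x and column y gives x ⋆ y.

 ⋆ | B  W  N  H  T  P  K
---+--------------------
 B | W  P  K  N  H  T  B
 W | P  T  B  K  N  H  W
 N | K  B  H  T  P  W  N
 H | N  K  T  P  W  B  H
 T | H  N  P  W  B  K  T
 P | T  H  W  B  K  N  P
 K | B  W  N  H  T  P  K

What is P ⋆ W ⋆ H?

P ⋆ W = H
H ⋆ H = P

P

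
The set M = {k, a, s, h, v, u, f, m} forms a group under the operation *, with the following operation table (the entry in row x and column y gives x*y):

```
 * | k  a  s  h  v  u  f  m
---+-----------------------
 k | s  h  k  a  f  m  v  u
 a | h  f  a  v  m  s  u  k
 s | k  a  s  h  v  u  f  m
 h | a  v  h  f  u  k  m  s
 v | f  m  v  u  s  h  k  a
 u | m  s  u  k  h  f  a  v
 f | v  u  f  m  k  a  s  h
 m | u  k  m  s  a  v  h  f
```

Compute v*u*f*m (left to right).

f

v*u = h
h*f = m
m*m = f
(Structurally, M here is isomorphic to Z_2 x Z_4.)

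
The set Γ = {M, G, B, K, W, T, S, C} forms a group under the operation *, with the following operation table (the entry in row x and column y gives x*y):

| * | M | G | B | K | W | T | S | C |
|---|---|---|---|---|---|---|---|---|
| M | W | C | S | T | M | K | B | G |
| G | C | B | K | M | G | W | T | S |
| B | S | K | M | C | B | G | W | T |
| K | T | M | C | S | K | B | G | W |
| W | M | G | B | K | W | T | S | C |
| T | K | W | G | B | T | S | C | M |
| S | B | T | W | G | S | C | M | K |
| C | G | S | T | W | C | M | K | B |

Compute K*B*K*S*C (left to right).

K*B = C
C*K = W
W*S = S
S*C = K

K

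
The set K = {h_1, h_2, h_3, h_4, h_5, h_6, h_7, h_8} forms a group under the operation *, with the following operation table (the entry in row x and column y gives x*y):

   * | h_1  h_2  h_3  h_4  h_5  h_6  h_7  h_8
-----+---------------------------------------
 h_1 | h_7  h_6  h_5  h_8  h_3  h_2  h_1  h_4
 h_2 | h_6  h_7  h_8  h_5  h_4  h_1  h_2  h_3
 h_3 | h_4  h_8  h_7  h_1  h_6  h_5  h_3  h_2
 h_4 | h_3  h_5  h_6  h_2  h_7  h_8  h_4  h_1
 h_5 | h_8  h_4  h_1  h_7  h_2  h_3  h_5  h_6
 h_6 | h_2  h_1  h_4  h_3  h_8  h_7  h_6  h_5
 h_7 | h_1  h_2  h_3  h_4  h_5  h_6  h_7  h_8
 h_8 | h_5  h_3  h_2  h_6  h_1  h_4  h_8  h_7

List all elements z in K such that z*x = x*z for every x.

An element z is central iff its row equals its column in the table.
For h_5: h_5*h_1 = h_8 ≠ h_3 = h_1*h_5, so h_5 ∉ Z.
Checking each element this way leaves Z(K) = {h_2, h_7}.

{h_2, h_7}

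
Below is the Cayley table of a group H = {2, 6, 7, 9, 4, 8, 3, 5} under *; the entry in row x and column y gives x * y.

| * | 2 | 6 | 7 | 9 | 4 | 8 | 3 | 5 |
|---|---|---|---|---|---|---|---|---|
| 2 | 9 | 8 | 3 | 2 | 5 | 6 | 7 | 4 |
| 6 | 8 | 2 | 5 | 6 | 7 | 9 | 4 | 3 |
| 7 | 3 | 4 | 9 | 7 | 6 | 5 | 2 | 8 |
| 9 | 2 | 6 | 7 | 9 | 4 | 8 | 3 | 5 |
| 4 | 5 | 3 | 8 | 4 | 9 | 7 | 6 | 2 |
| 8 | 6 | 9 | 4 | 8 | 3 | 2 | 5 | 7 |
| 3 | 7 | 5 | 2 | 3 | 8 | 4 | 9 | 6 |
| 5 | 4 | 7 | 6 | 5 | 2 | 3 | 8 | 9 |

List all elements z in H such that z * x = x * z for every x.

An element z is central iff its row equals its column in the table.
For 4: 4 * 6 = 3 ≠ 7 = 6 * 4, so 4 ∉ Z.
Checking each element this way leaves Z(H) = {2, 9}.
(Structurally, H here is isomorphic to the dihedral group D_4.)

{2, 9}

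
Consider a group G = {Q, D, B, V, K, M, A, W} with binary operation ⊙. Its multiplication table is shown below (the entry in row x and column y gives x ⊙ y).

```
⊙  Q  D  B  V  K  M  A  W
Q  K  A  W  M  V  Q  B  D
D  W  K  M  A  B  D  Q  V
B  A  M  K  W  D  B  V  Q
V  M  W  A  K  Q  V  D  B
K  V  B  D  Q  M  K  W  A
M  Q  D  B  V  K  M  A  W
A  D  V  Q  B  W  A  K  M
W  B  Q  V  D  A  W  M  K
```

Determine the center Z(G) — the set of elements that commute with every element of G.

{K, M}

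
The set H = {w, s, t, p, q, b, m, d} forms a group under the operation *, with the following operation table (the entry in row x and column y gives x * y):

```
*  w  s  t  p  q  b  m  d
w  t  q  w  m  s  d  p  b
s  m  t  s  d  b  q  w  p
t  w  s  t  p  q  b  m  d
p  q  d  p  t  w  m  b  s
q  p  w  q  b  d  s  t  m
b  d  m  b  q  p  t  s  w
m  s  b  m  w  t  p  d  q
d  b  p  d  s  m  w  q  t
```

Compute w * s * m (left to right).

t

w * s = q
q * m = t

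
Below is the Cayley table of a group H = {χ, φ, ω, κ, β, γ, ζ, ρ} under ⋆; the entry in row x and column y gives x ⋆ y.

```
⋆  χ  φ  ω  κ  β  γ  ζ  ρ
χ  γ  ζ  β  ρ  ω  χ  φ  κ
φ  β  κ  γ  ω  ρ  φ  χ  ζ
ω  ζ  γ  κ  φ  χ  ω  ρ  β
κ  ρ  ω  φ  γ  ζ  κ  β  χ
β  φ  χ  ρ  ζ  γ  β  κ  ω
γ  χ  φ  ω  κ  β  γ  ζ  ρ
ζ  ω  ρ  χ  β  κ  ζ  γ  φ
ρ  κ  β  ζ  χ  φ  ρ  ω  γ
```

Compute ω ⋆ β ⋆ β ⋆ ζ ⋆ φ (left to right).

β

ω ⋆ β = χ
χ ⋆ β = ω
ω ⋆ ζ = ρ
ρ ⋆ φ = β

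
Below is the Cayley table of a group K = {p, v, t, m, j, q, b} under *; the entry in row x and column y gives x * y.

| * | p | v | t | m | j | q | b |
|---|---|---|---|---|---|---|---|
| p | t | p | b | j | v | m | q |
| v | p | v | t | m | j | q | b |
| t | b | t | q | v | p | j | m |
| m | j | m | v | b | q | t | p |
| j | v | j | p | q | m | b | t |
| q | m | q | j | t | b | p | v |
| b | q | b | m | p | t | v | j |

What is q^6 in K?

q^1 = q
q^2 = q * q = p
q^3 = p * q = m
q^4 = m * q = t
q^5 = t * q = j
q^6 = j * q = b

b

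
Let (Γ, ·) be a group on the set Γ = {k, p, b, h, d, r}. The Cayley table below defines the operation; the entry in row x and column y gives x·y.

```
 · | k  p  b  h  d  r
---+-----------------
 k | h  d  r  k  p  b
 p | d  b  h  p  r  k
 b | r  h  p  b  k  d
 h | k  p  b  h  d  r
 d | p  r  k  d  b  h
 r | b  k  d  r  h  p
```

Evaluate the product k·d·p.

k·d = p
p·p = b

b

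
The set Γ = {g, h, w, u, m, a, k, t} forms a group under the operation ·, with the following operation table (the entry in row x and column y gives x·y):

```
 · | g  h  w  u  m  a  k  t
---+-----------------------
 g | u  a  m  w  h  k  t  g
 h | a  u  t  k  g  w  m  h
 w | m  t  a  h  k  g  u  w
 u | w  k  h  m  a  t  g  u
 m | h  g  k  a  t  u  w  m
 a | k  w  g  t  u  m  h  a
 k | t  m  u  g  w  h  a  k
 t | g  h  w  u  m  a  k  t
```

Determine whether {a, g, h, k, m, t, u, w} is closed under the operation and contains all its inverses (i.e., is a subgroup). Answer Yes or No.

{a, g, h, k, m, t, u, w} contains the identity t.
Checking products: every product of two elements of {a, g, h, k, m, t, u, w} (read from the table) lies in {a, g, h, k, m, t, u, w}, so the set is closed.
In a finite group, a nonempty closed subset is a subgroup. So {a, g, h, k, m, t, u, w} ≤ Γ.
(Structurally, Γ here is isomorphic to the cyclic group Z_8.)

Yes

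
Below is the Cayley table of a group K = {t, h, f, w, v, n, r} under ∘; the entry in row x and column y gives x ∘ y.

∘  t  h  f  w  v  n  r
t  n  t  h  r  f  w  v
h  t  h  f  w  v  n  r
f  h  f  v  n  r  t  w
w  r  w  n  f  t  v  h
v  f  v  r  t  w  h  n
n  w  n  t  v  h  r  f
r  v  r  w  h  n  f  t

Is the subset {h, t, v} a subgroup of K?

No

v ∘ v = w, which is not in {h, t, v}.
The subset is not closed under ∘, so it is not a subgroup.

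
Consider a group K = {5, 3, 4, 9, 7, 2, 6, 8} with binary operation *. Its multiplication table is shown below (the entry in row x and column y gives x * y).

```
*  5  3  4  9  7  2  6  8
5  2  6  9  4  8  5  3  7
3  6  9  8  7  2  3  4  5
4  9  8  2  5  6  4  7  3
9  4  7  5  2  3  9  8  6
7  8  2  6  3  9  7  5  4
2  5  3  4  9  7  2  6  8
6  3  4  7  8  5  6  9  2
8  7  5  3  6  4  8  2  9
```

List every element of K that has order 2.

{4, 5, 9}

Identity is 2. Compute the order of each non-identity element by repeated multiplication:
  5: 5 → 2  (order 2)
  3: 3 → 9 → 7 → 2  (order 4)
  4: 4 → 2  (order 2)
  9: 9 → 2  (order 2)
  7: 7 → 9 → 3 → 2  (order 4)
  6: 6 → 9 → 8 → 2  (order 4)
  8: 8 → 9 → 6 → 2  (order 4)
Elements of order 2: {4, 5, 9}.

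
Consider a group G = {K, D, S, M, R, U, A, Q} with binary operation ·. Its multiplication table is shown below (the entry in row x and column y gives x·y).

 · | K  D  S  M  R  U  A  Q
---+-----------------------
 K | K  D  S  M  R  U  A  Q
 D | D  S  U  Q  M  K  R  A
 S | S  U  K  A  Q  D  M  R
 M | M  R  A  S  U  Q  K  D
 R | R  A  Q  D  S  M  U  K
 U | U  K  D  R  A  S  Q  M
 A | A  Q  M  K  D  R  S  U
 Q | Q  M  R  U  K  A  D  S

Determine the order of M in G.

The identity element is K (its row matches the header).
M^1 = M
M^2 = M·M = S
M^3 = S·M = A
M^4 = A·M = K
The first power of M equal to the identity is M^4, so ord(M) = 4.
(Structurally, G here is isomorphic to the quaternion group Q_8.)

4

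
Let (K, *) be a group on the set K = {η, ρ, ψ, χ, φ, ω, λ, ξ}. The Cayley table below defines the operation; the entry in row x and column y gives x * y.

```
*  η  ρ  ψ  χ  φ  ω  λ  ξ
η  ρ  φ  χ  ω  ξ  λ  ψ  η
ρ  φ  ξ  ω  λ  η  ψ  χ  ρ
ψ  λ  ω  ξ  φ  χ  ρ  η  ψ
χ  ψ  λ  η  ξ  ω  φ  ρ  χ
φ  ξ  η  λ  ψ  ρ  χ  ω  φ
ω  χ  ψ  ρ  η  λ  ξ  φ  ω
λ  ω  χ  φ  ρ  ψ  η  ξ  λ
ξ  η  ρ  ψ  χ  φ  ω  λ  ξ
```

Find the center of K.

An element z is central iff its row equals its column in the table.
For ψ: ψ * φ = χ ≠ λ = φ * ψ, so ψ ∉ Z.
Checking each element this way leaves Z(K) = {ξ, ρ}.

{ξ, ρ}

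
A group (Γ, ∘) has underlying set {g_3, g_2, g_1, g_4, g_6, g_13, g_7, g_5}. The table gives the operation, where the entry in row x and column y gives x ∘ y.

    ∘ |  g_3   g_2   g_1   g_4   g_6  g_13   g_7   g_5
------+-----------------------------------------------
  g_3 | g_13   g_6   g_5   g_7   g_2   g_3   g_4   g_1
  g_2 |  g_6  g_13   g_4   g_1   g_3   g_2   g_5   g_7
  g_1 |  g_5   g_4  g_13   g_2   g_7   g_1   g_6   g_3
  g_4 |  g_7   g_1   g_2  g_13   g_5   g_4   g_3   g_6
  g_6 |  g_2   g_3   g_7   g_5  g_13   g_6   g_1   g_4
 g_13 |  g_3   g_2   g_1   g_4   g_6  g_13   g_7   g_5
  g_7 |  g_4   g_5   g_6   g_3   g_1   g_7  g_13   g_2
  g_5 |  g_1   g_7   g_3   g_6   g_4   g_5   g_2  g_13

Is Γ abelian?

Check whether the table is symmetric across its main diagonal.
Every entry (row x, col y) equals the entry (row y, col x), so Γ is abelian.
(In fact Γ ≅ the elementary abelian group (Z_2)^3.)

Yes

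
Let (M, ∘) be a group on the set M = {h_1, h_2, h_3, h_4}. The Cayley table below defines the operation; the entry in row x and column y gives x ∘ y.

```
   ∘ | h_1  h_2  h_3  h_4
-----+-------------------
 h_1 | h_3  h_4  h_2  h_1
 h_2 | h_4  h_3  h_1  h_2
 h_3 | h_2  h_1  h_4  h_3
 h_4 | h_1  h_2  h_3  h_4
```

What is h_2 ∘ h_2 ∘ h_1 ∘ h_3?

h_2 ∘ h_2 = h_3
h_3 ∘ h_1 = h_2
h_2 ∘ h_3 = h_1

h_1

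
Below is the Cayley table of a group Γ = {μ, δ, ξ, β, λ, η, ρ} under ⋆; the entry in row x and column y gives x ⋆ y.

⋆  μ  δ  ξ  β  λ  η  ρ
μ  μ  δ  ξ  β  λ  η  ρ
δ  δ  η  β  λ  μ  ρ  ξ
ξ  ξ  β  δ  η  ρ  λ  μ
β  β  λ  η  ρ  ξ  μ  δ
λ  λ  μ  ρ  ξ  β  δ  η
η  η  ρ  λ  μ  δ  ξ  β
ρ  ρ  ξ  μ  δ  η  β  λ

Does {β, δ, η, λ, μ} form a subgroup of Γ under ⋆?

η ⋆ η = ξ, which is not in {β, δ, η, λ, μ}.
The subset is not closed under ⋆, so it is not a subgroup.
(Structurally, Γ here is isomorphic to the cyclic group Z_7.)

No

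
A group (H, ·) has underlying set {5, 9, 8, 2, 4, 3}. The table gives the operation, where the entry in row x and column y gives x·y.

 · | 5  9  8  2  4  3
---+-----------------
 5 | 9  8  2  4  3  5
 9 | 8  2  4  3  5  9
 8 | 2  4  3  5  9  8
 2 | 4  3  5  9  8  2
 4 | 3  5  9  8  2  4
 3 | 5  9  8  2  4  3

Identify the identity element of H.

3

The identity e satisfies e·x = x for all x, so its row in the table reproduces the column headers.
Row 3 reads: 5, 9, 8, 2, 4, 3 — exactly the header order. So 3 is the identity.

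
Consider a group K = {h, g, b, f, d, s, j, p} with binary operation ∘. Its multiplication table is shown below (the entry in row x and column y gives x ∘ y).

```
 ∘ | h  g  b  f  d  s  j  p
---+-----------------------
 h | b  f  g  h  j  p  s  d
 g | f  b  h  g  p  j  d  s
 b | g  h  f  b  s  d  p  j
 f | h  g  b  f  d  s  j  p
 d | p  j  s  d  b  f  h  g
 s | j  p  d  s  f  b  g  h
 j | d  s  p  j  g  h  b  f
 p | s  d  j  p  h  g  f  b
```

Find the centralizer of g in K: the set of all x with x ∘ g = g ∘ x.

{b, f, g, h}

Compare row g with column g entry by entry.
b ∘ g = h = g ∘ b, so b commutes with g.
s ∘ g = p but g ∘ s = j, so s does not.
Collecting the elements that commute with g: C(g) = {b, f, g, h}.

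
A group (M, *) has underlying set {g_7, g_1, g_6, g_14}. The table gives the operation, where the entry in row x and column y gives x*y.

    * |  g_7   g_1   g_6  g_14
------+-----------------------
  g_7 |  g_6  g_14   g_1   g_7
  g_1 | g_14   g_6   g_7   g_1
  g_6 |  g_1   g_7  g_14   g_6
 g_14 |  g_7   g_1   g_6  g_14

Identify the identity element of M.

The identity e satisfies e*x = x for all x, so its row in the table reproduces the column headers.
Row g_14 reads: g_7, g_1, g_6, g_14 — exactly the header order. So g_14 is the identity.

g_14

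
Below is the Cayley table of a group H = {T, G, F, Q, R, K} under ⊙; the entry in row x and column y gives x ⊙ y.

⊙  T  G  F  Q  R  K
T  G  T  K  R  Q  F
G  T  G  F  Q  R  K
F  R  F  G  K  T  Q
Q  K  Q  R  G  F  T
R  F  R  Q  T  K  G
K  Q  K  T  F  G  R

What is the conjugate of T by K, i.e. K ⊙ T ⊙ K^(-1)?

The identity is G. In row K, the entry G sits in column R, so K^(-1) = R.
K ⊙ T = Q
Q ⊙ R = F

F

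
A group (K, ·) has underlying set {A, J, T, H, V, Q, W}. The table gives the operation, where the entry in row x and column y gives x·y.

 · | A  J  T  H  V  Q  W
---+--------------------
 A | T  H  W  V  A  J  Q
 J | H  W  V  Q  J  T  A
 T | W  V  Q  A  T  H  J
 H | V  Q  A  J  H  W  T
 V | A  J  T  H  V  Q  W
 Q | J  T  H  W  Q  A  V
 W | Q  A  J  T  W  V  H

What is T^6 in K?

T^1 = T
T^2 = T·T = Q
T^3 = Q·T = H
T^4 = H·T = A
T^5 = A·T = W
T^6 = W·T = J
(Structurally, K here is isomorphic to the cyclic group Z_7.)

J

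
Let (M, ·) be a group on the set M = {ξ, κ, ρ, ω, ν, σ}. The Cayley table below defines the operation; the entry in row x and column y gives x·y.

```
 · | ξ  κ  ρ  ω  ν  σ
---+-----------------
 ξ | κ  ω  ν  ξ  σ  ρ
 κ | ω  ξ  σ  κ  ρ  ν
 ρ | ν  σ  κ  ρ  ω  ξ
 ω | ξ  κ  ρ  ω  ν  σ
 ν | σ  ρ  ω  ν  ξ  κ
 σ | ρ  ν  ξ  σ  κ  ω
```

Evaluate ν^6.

ω

ν^1 = ν
ν^2 = ν·ν = ξ
ν^3 = ξ·ν = σ
ν^4 = σ·ν = κ
ν^5 = κ·ν = ρ
ν^6 = ρ·ν = ω
(Structurally, M here is isomorphic to the cyclic group Z_6.)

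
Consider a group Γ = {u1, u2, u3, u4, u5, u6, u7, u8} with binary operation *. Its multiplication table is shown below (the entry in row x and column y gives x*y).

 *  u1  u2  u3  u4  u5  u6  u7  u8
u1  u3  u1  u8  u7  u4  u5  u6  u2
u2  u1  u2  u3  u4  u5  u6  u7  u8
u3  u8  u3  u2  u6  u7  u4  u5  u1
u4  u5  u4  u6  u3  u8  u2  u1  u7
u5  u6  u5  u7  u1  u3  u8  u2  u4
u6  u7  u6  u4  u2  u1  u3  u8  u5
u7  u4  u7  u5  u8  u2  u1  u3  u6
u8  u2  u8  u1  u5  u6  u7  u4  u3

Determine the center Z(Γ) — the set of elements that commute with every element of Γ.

{u2, u3}

An element z is central iff its row equals its column in the table.
For u7: u7*u8 = u6 ≠ u4 = u8*u7, so u7 ∉ Z.
Checking each element this way leaves Z(Γ) = {u2, u3}.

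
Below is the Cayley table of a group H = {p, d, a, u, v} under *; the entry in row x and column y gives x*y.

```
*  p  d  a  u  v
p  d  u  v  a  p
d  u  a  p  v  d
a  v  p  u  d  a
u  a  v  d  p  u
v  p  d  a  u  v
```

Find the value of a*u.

d

Read row a, column u: a*u = d.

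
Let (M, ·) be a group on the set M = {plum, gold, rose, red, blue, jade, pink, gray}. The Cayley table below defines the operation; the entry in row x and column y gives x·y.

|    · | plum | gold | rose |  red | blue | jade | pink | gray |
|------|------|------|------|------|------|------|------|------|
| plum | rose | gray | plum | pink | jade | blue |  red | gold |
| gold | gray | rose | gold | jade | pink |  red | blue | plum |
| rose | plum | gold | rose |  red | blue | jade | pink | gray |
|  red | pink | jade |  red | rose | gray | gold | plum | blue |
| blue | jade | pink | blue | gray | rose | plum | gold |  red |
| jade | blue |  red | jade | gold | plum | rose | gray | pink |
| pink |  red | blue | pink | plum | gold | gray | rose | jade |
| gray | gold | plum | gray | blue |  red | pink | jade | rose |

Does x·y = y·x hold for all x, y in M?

Yes

Check whether the table is symmetric across its main diagonal.
Every entry (row x, col y) equals the entry (row y, col x), so M is abelian.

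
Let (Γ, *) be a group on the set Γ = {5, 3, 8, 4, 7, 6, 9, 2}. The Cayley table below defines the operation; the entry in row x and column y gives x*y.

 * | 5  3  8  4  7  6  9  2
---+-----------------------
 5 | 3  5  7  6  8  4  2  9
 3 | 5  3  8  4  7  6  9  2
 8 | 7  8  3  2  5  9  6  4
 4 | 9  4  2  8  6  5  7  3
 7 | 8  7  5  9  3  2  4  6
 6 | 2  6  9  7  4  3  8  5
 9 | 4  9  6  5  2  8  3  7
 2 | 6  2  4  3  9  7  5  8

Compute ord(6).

2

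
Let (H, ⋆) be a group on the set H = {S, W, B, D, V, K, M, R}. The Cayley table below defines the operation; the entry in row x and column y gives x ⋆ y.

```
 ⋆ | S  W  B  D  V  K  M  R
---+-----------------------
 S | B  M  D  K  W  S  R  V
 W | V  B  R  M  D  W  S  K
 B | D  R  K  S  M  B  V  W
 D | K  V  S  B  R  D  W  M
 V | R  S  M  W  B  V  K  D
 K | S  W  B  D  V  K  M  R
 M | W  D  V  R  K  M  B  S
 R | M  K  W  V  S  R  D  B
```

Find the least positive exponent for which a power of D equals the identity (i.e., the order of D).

The identity element is K (its row matches the header).
D^1 = D
D^2 = D ⋆ D = B
D^3 = B ⋆ D = S
D^4 = S ⋆ D = K
The first power of D equal to the identity is D^4, so ord(D) = 4.

4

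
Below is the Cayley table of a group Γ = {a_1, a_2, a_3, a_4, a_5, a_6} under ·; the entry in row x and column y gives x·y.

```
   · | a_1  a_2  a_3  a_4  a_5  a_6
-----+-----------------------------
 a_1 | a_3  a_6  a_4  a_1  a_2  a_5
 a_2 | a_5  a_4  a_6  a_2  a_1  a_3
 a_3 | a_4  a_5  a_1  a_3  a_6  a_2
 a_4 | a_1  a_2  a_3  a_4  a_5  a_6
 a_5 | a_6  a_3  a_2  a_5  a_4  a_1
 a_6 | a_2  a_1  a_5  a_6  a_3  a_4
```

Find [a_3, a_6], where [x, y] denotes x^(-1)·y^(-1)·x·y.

a_3

Identity is a_4; from the table a_3^(-1) = a_1 and a_6^(-1) = a_6.
a_1·a_6 = a_5
a_5·a_3 = a_2
a_2·a_6 = a_3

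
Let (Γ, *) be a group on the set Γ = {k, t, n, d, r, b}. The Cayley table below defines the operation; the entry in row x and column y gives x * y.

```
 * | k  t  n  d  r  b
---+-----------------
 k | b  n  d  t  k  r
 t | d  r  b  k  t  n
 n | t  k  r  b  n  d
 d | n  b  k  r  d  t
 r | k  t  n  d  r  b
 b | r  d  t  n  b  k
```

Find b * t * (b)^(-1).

n

The identity is r. In row b, the entry r sits in column k, so b^(-1) = k.
b * t = d
d * k = n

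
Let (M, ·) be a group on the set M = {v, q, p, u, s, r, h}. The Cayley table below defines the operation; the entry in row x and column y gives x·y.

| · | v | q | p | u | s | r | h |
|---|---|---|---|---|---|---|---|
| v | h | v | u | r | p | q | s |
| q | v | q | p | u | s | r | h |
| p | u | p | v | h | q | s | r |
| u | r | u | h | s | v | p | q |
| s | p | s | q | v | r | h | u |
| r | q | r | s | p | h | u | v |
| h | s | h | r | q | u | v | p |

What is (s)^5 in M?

v

s^1 = s
s^2 = s·s = r
s^3 = r·s = h
s^4 = h·s = u
s^5 = u·s = v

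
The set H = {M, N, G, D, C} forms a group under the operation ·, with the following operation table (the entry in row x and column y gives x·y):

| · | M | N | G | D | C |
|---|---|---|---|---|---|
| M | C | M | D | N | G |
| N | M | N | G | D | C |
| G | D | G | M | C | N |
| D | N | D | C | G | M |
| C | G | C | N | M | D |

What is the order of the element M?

The identity element is N (its row matches the header).
M^1 = M
M^2 = M·M = C
M^3 = C·M = G
M^4 = G·M = D
M^5 = D·M = N
The first power of M equal to the identity is M^5, so ord(M) = 5.

5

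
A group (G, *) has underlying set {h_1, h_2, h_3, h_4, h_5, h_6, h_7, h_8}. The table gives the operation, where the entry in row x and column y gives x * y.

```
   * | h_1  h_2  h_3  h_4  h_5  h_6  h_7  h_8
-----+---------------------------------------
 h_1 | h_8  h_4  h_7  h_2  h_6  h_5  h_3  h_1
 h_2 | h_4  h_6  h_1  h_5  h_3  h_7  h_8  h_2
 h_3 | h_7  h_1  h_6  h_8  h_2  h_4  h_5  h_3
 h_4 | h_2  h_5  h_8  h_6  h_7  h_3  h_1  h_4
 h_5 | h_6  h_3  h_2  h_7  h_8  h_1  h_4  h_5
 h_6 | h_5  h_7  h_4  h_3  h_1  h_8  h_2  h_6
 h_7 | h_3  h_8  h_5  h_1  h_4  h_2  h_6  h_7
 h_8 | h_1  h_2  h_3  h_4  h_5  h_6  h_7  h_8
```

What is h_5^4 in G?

h_8

h_5^1 = h_5
h_5^2 = h_5 * h_5 = h_8
h_5^3 = h_8 * h_5 = h_5
h_5^4 = h_5 * h_5 = h_8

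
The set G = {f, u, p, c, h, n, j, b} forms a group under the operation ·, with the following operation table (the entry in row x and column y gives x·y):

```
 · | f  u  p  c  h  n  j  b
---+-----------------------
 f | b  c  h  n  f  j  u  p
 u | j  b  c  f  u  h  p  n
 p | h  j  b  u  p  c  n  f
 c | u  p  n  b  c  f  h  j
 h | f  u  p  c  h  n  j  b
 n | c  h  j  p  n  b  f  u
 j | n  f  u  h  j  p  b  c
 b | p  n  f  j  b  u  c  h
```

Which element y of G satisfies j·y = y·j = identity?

First locate the identity: row h matches the header, so h is the identity.
Scan row j for h: j·c = h. Hence j^(-1) = c.

c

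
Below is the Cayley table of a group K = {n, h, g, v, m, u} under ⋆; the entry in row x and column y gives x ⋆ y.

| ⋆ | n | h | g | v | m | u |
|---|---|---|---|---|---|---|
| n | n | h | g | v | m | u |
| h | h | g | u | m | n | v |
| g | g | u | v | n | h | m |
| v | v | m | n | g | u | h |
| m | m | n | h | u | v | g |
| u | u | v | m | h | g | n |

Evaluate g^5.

v

g^1 = g
g^2 = g ⋆ g = v
g^3 = v ⋆ g = n
g^4 = n ⋆ g = g
g^5 = g ⋆ g = v
(Structurally, K here is isomorphic to the cyclic group Z_6.)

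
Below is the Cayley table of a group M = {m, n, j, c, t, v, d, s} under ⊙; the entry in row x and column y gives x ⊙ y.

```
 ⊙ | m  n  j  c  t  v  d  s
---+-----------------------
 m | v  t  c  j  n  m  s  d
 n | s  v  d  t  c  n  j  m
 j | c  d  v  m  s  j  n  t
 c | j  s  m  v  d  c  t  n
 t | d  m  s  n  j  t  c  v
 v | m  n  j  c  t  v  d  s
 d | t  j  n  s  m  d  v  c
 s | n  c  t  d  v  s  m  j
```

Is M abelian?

t ⊙ d = c but d ⊙ t = m.
Since t and d do not commute, M is not abelian.

No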